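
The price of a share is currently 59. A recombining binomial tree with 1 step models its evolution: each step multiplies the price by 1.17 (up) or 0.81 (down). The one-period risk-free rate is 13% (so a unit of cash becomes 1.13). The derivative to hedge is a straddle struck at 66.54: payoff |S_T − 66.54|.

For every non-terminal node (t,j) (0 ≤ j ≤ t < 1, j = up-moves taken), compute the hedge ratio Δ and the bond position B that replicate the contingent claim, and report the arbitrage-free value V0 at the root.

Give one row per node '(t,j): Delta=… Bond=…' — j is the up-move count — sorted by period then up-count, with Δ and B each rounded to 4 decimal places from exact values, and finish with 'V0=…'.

(0,0): Delta=-0.7655 Bond=48.9690
V0=3.8024

Under the risk-neutral measure, an up-move has probability p* = (R−d)/(u−d) = 0.8889 and values discount at R = 1.13.
Payoff layer (t=1): V(1,0)=18.7500, V(1,1)=2.4900
(0,0): S=59.0000. Δ = (V_up−V_dn)/(S_up−S_dn) = (2.4900−18.7500)/(69.0300−47.7900) = -0.7655. V = [p*·2.4900 + (1−p*)·18.7500]/1.13 = 3.8024. B = V − Δ·S = 48.9690.
Each (Δ,B) replicates both successor values, so the strategy is self-financing and V0 is arbitrage-free.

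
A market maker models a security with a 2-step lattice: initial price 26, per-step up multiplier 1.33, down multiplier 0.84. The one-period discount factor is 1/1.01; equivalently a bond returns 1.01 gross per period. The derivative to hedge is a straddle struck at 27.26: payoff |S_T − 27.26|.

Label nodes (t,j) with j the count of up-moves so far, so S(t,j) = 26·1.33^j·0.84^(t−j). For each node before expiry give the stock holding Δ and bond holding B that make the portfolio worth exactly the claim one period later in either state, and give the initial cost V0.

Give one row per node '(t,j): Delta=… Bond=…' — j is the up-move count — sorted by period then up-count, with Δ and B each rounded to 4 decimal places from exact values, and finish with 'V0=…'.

(0,0): Delta=0.0951 Bond=4.2577
(1,0): Delta=-0.6660 Bond=20.9232
(1,1): Delta=1.0000 Bond=-26.9901
V0=6.7311

Risk-neutral probability p* = (R−d)/(u−d) = (1.01−0.84)/(1.33−0.84) = 0.3469.
At expiry t=2: V(2,0)=8.9144, V(2,1)=1.7872, V(2,2)=18.7314
(1,0): S=21.8400. Δ = (V_up−V_dn)/(S_up−S_dn) = (1.7872−8.9144)/(29.0472−18.3456) = -0.6660. V = [p*·1.7872 + (1−p*)·8.9144]/1.01 = 6.3779. B = V − Δ·S = 20.9232.
(1,1): S=34.5800. Δ = (V_up−V_dn)/(S_up−S_dn) = (18.7314−1.7872)/(45.9914−29.0472) = 1.0000. V = [p*·18.7314 + (1−p*)·1.7872]/1.01 = 7.5899. B = V − Δ·S = -26.9901.
(0,0): S=26.0000. Δ = (V_up−V_dn)/(S_up−S_dn) = (7.5899−6.3779)/(34.5800−21.8400) = 0.0951. V = [p*·7.5899 + (1−p*)·6.3779]/1.01 = 6.7311. B = V − Δ·S = 4.2577.
Root portfolio cost Δ·26+B reproduces V0=6.7311.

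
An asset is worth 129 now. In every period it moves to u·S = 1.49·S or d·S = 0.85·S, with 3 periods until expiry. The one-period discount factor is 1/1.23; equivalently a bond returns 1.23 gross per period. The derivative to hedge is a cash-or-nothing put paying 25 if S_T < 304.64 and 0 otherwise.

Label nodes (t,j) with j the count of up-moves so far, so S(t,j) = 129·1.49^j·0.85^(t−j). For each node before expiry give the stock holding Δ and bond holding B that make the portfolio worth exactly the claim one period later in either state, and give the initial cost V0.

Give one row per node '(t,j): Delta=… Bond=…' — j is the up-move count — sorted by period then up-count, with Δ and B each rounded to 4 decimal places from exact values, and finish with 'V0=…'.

(0,0): Delta=-0.0706 Bond=19.7249
(1,0): Delta=0.0000 Bond=16.5246
(1,1): Delta=-0.0981 Bond=29.5554
(2,0): Delta=0.0000 Bond=20.3252
(2,1): Delta=0.0000 Bond=20.3252
(2,2): Delta=-0.1364 Bond=47.3196
V0=10.6225

Since d<R<u, set p* = (R−d)/(u−d) = 0.5938; price each node as the discounted p*-expectation of its children.
Terminal payoffs: V(3,0)=25.0000, V(3,1)=25.0000, V(3,2)=25.0000, V(3,3)=0.0000
  t=2,j=0: stock 93.2025 → up 138.8717 (V=25.0000), down 79.2221 (V=25.0000). Price 20.3252; hedge Δ=0.0000, bond B=20.3252.
  t=2,j=1: stock 163.3785 → up 243.4340 (V=25.0000), down 138.8717 (V=25.0000). Price 20.3252; hedge Δ=0.0000, bond B=20.3252.
  t=2,j=2: stock 286.3929 → up 426.7254 (V=0.0000), down 243.4340 (V=25.0000). Price 8.2571; hedge Δ=-0.1364, bond B=47.3196.
  t=1,j=0: stock 109.6500 → up 163.3785 (V=20.3252), down 93.2025 (V=20.3252). Price 16.5246; hedge Δ=0.0000, bond B=16.5246.
  t=1,j=1: stock 192.2100 → up 286.3929 (V=8.2571), down 163.3785 (V=20.3252). Price 10.6990; hedge Δ=-0.0981, bond B=29.5554.
  t=0,j=0: stock 129.0000 → up 192.2100 (V=10.6990), down 109.6500 (V=16.5246). Price 10.6225; hedge Δ=-0.0706, bond B=19.7249.
Each (Δ,B) replicates both successor values, so the strategy is self-financing and V0 is arbitrage-free.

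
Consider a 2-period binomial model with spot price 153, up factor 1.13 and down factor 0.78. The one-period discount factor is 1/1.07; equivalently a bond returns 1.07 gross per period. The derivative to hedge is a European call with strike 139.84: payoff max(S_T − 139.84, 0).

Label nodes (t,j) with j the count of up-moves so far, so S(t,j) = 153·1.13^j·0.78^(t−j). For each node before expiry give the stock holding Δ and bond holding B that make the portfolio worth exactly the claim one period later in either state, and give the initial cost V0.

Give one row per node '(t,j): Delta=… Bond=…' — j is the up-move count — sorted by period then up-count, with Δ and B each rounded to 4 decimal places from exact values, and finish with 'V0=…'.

(0,0): Delta=0.8029 Bond=-89.5536
(1,0): Delta=0.0000 Bond=0.0000
(1,1): Delta=0.9176 Bond=-115.6477
V0=33.2956

Risk-neutral probability p* = (R−d)/(u−d) = (1.07−0.78)/(1.13−0.78) = 0.8286.
Terminal payoffs: V(2,0)=0.0000, V(2,1)=0.0000, V(2,2)=55.5257
(1,0): S=119.3400. Δ = (V_up−V_dn)/(S_up−S_dn) = (0.0000−0.0000)/(134.8542−93.0852) = 0.0000. V = [p*·0.0000 + (1−p*)·0.0000]/1.07 = 0.0000. B = V − Δ·S = 0.0000.
(1,1): S=172.8900. Δ = (V_up−V_dn)/(S_up−S_dn) = (55.5257−0.0000)/(195.3657−134.8542) = 0.9176. V = [p*·55.5257 + (1−p*)·0.0000]/1.07 = 42.9972. B = V − Δ·S = -115.6477.
(0,0): S=153.0000. Δ = (V_up−V_dn)/(S_up−S_dn) = (42.9972−0.0000)/(172.8900−119.3400) = 0.8029. V = [p*·42.9972 + (1−p*)·0.0000]/1.07 = 33.2956. B = V − Δ·S = -89.5536.
Root portfolio cost Δ·153+B reproduces V0=33.2956.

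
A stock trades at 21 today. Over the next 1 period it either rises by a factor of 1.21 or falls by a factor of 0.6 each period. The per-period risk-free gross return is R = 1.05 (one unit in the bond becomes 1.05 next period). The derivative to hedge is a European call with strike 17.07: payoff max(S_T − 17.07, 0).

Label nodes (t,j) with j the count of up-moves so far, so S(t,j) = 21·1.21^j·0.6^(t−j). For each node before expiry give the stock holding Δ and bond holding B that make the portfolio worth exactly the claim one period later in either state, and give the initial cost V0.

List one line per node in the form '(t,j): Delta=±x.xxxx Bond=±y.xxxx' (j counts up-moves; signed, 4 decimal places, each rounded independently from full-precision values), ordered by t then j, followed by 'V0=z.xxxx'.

(0,0): Delta=0.6511 Bond=-7.8126
V0=5.8595

Risk-neutral probability p* = (R−d)/(u−d) = (1.05−0.6)/(1.21−0.6) = 0.7377.
Payoff layer (t=1): V(1,0)=0.0000, V(1,1)=8.3400
  t=0,j=0: stock 21.0000 → up 25.4100 (V=8.3400), down 12.6000 (V=0.0000). Price 5.8595; hedge Δ=0.6511, bond B=-7.8126.
Check: Δ(0,0)·S0 + B(0,0) = 5.8595 = V0.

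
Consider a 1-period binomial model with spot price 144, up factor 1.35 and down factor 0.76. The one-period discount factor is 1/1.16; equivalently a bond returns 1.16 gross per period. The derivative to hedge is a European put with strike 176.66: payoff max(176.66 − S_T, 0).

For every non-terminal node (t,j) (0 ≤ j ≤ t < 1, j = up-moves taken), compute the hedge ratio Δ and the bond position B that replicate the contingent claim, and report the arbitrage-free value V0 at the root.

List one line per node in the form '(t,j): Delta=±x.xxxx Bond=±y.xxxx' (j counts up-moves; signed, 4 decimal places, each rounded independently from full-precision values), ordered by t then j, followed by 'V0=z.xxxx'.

Risk-neutral probability p* = (R−d)/(u−d) = (1.16−0.76)/(1.35−0.76) = 0.6780.
Terminal values V(1,·): V(1,0)=67.2200, V(1,1)=0.0000
  t=0,j=0: stock 144.0000 → up 194.4000 (V=0.0000), down 109.4400 (V=67.2200). Price 18.6613; hedge Δ=-0.7912, bond B=132.5935.
Check: Δ(0,0)·S0 + B(0,0) = 18.6613 = V0.

(0,0): Delta=-0.7912 Bond=132.5935
V0=18.6613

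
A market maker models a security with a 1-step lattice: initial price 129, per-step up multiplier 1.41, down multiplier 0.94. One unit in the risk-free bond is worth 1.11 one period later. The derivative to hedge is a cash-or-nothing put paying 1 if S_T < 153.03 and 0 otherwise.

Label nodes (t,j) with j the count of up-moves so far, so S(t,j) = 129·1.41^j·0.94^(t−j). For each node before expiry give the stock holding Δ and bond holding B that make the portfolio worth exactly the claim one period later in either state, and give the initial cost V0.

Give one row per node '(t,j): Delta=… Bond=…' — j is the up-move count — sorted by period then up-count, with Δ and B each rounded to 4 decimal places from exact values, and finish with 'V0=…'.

Under the risk-neutral measure, an up-move has probability p* = (R−d)/(u−d) = 0.3617 and values discount at R = 1.11.
At expiry t=1: V(1,0)=1.0000, V(1,1)=0.0000
  t=0,j=0: stock 129.0000 → up 181.8900 (V=0.0000), down 121.2600 (V=1.0000). Price 0.5750; hedge Δ=-0.0165, bond B=2.7027.
Each (Δ,B) replicates both successor values, so the strategy is self-financing and V0 is arbitrage-free.

(0,0): Delta=-0.0165 Bond=2.7027
V0=0.5750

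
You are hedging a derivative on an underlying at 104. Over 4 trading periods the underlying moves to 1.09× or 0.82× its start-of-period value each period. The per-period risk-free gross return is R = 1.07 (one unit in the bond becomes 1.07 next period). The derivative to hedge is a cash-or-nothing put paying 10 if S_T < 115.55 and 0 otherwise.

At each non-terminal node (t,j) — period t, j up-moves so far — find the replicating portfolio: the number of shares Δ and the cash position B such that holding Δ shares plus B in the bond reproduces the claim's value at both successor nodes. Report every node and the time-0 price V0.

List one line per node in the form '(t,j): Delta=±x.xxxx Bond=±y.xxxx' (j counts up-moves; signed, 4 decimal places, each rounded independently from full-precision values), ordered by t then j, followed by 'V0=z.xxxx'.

Since d<R<u, set p* = (R−d)/(u−d) = 0.9259; price each node as the discounted p*-expectation of its children.
At expiry t=4: V(4,0)=10.0000, V(4,1)=10.0000, V(4,2)=10.0000, V(4,3)=10.0000, V(4,4)=0.0000
Node (3,0) S=57.3423: V=(p*·10.0000+(1−p*)·10.0000)/1.07=9.3458; Δ=(10.0000−10.0000)/(62.5031−47.0207)=0.0000; B=V−Δ·S=9.3458
Node (3,1) S=76.2233: V=(p*·10.0000+(1−p*)·10.0000)/1.07=9.3458; Δ=(10.0000−10.0000)/(83.0834−62.5031)=0.0000; B=V−Δ·S=9.3458
Node (3,2) S=101.3212: V=(p*·10.0000+(1−p*)·10.0000)/1.07=9.3458; Δ=(10.0000−10.0000)/(110.4401−83.0834)=0.0000; B=V−Δ·S=9.3458
Node (3,3) S=134.6830: V=(p*·0.0000+(1−p*)·10.0000)/1.07=0.6923; Δ=(0.0000−10.0000)/(146.8045−110.4401)=-0.2750; B=V−Δ·S=37.7293
Node (2,0) S=69.9296: V=(p*·9.3458+(1−p*)·9.3458)/1.07=8.7344; Δ=(9.3458−9.3458)/(76.2233−57.3423)=0.0000; B=V−Δ·S=8.7344
Node (2,1) S=92.9552: V=(p*·9.3458+(1−p*)·9.3458)/1.07=8.7344; Δ=(9.3458−9.3458)/(101.3212−76.2233)=0.0000; B=V−Δ·S=8.7344
Node (2,2) S=123.5624: V=(p*·0.6923+(1−p*)·9.3458)/1.07=1.2461; Δ=(0.6923−9.3458)/(134.6830−101.3212)=-0.2594; B=V−Δ·S=33.2961
Node (1,0) S=85.2800: V=(p*·8.7344+(1−p*)·8.7344)/1.07=8.1630; Δ=(8.7344−8.7344)/(92.9552−69.9296)=0.0000; B=V−Δ·S=8.1630
Node (1,1) S=113.3600: V=(p*·1.2461+(1−p*)·8.7344)/1.07=1.6829; Δ=(1.2461−8.7344)/(123.5624−92.9552)=-0.2447; B=V−Δ·S=29.4175
Node (0,0) S=104.0000: V=(p*·1.6829+(1−p*)·8.1630)/1.07=2.0214; Δ=(1.6829−8.1630)/(113.3600−85.2800)=-0.2308; B=V−Δ·S=26.0216
Root portfolio cost Δ·104+B reproduces V0=2.0214.

(0,0): Delta=-0.2308 Bond=26.0216
(1,0): Delta=0.0000 Bond=8.1630
(1,1): Delta=-0.2447 Bond=29.4175
(2,0): Delta=0.0000 Bond=8.7344
(2,1): Delta=0.0000 Bond=8.7344
(2,2): Delta=-0.2594 Bond=33.2961
(3,0): Delta=0.0000 Bond=9.3458
(3,1): Delta=0.0000 Bond=9.3458
(3,2): Delta=0.0000 Bond=9.3458
(3,3): Delta=-0.2750 Bond=37.7293
V0=2.0214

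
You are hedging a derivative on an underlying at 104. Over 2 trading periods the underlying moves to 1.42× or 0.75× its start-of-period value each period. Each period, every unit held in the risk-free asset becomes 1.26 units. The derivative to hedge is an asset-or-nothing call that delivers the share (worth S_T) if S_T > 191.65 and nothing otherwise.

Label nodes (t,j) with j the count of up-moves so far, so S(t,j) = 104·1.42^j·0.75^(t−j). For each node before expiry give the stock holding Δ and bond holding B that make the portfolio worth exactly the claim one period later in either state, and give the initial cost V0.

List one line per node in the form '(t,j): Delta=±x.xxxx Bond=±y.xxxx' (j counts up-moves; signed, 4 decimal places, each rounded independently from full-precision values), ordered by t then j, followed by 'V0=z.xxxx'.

(0,0): Delta=1.8181 Bond=-112.5514
(1,0): Delta=0.0000 Bond=0.0000
(1,1): Delta=2.1194 Bond=-186.3056
V0=76.5349

Under the risk-neutral measure, an up-move has probability p* = (R−d)/(u−d) = 0.7612 and values discount at R = 1.26.
At expiry t=2: V(2,0)=0.0000, V(2,1)=0.0000, V(2,2)=209.7056
  t=1,j=0: stock 78.0000 → up 110.7600 (V=0.0000), down 58.5000 (V=0.0000). Price 0.0000; hedge Δ=0.0000, bond B=0.0000.
  t=1,j=1: stock 147.6800 → up 209.7056 (V=209.7056), down 110.7600 (V=0.0000). Price 126.6878; hedge Δ=2.1194, bond B=-186.3056.
  t=0,j=0: stock 104.0000 → up 147.6800 (V=126.6878), down 78.0000 (V=0.0000). Price 76.5349; hedge Δ=1.8181, bond B=-112.5514.
Check: Δ(0,0)·S0 + B(0,0) = 76.5349 = V0.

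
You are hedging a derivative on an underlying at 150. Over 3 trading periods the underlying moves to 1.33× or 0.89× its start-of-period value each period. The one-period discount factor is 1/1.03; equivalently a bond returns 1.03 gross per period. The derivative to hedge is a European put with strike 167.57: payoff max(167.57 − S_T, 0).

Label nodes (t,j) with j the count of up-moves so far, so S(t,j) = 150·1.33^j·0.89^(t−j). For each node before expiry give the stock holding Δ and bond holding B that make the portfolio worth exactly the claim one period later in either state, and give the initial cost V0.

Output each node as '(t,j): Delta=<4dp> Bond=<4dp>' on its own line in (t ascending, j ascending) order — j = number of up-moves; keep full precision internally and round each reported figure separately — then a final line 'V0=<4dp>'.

(0,0): Delta=-0.4062 Bond=82.7462
(1,0): Delta=-0.6393 Bond=116.3479
(1,1): Delta=-0.0720 Bond=18.5446
(2,0): Delta=-1.0000 Bond=162.6893
(2,1): Delta=-0.1222 Bond=28.0147
(2,2): Delta=0.0000 Bond=0.0000
V0=21.8097

The replicating-portfolio and risk-neutral prices coincide; use p* = (1.03−0.89)/(1.33−0.89) = 0.3182 for the latter.
Terminal payoffs: V(3,0)=61.8246, V(3,1)=9.5460, V(3,2)=0.0000, V(3,3)=0.0000
Node (2,0) S=118.8150: V=(p*·9.5460+(1−p*)·61.8246)/1.03=43.8743; Δ=(9.5460−61.8246)/(158.0240−105.7454)=-1.0000; B=V−Δ·S=162.6893
Node (2,1) S=177.5550: V=(p*·0.0000+(1−p*)·9.5460)/1.03=6.3191; Δ=(0.0000−9.5460)/(236.1482−158.0240)=-0.1222; B=V−Δ·S=28.0147
Node (2,2) S=265.3350: V=(p*·0.0000+(1−p*)·0.0000)/1.03=0.0000; Δ=(0.0000−0.0000)/(352.8956−236.1482)=0.0000; B=V−Δ·S=0.0000
Node (1,0) S=133.5000: V=(p*·6.3191+(1−p*)·43.8743)/1.03=30.9951; Δ=(6.3191−43.8743)/(177.5550−118.8150)=-0.6393; B=V−Δ·S=116.3479
Node (1,1) S=199.5000: V=(p*·0.0000+(1−p*)·6.3191)/1.03=4.1830; Δ=(0.0000−6.3191)/(265.3350−177.5550)=-0.0720; B=V−Δ·S=18.5446
Node (0,0) S=150.0000: V=(p*·4.1830+(1−p*)·30.9951)/1.03=21.8097; Δ=(4.1830−30.9951)/(199.5000−133.5000)=-0.4062; B=V−Δ·S=82.7462
Self-financing check: at every node Δ·S+B equals the discounted successor values.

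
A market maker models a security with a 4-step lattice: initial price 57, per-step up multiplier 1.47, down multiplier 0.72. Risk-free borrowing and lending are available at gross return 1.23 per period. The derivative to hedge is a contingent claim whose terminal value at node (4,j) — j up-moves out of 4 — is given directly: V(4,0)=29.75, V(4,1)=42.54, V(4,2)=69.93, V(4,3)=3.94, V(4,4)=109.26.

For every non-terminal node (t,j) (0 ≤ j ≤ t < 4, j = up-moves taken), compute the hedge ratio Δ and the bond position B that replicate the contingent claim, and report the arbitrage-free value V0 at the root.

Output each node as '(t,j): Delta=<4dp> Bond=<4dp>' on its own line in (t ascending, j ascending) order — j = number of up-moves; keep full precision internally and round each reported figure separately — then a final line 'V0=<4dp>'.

No-arbitrage ⇒ martingale measure with p* = (R−d)/(u−d) = 0.6800.
At expiry t=4: V(4,0)=29.7500, V(4,1)=42.5400, V(4,2)=69.9300, V(4,3)=3.9400, V(4,4)=109.2600
(3,0): S=21.2751. Δ = (V_up−V_dn)/(S_up−S_dn) = (42.5400−29.7500)/(31.2744−15.3181) = 0.8016. V = [p*·42.5400 + (1−p*)·29.7500]/1.23 = 31.2579. B = V − Δ·S = 14.2046.
(3,1): S=43.4367. Δ = (V_up−V_dn)/(S_up−S_dn) = (69.9300−42.5400)/(63.8520−31.2744) = 0.8408. V = [p*·69.9300 + (1−p*)·42.5400]/1.23 = 49.7278. B = V − Δ·S = 13.2078.
(3,2): S=88.6833. Δ = (V_up−V_dn)/(S_up−S_dn) = (3.9400−69.9300)/(130.3645−63.8520) = -0.9921. V = [p*·3.9400 + (1−p*)·69.9300]/1.23 = 20.3714. B = V − Δ·S = 108.3580.
(3,3): S=181.0618. Δ = (V_up−V_dn)/(S_up−S_dn) = (109.2600−3.9400)/(266.1609−130.3645) = 0.7756. V = [p*·109.2600 + (1−p*)·3.9400]/1.23 = 61.4289. B = V − Δ·S = -78.9977.
(2,0): S=29.5488. Δ = (V_up−V_dn)/(S_up−S_dn) = (49.7278−31.2579)/(43.4367−21.2751) = 0.8334. V = [p*·49.7278 + (1−p*)·31.2579]/1.23 = 35.6239. B = V − Δ·S = 10.9974.
(2,1): S=60.3288. Δ = (V_up−V_dn)/(S_up−S_dn) = (20.3714−49.7278)/(88.6833−43.4367) = -0.6488. V = [p*·20.3714 + (1−p*)·49.7278]/1.23 = 24.1995. B = V − Δ·S = 63.3414.
(2,2): S=123.1713. Δ = (V_up−V_dn)/(S_up−S_dn) = (61.4289−20.3714)/(181.0618−88.6833) = 0.4444. V = [p*·61.4289 + (1−p*)·20.3714]/1.23 = 39.2606. B = V − Δ·S = -15.4828.
(1,0): S=41.0400. Δ = (V_up−V_dn)/(S_up−S_dn) = (24.1995−35.6239)/(60.3288−29.5488) = -0.3712. V = [p*·24.1995 + (1−p*)·35.6239]/1.23 = 22.6466. B = V − Δ·S = 37.8791.
(1,1): S=83.7900. Δ = (V_up−V_dn)/(S_up−S_dn) = (39.2606−24.1995)/(123.1713−60.3288) = 0.2397. V = [p*·39.2606 + (1−p*)·24.1995]/1.23 = 28.0009. B = V − Δ·S = 7.9195.
(0,0): S=57.0000. Δ = (V_up−V_dn)/(S_up−S_dn) = (28.0009−22.6466)/(83.7900−41.0400) = 0.1252. V = [p*·28.0009 + (1−p*)·22.6466]/1.23 = 21.3720. B = V − Δ·S = 14.2330.
Each (Δ,B) replicates both successor values, so the strategy is self-financing and V0 is arbitrage-free.

(0,0): Delta=0.1252 Bond=14.2330
(1,0): Delta=-0.3712 Bond=37.8791
(1,1): Delta=0.2397 Bond=7.9195
(2,0): Delta=0.8334 Bond=10.9974
(2,1): Delta=-0.6488 Bond=63.3414
(2,2): Delta=0.4444 Bond=-15.4828
(3,0): Delta=0.8016 Bond=14.2046
(3,1): Delta=0.8408 Bond=13.2078
(3,2): Delta=-0.9921 Bond=108.3580
(3,3): Delta=0.7756 Bond=-78.9977
V0=21.3720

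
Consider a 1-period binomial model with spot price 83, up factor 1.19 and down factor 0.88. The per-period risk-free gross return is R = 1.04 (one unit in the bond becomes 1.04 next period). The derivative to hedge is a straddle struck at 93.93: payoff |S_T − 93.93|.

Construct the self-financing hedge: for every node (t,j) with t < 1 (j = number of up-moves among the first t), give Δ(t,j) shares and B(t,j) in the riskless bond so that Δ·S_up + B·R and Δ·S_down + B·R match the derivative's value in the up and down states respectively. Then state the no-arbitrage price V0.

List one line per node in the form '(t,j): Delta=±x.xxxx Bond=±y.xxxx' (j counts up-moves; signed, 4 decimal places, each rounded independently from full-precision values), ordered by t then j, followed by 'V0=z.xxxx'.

No-arbitrage ⇒ martingale measure with p* = (R−d)/(u−d) = 0.5161.
Payoff layer (t=1): V(1,0)=20.8900, V(1,1)=4.8400
(0,0): S=83.0000. Δ = (V_up−V_dn)/(S_up−S_dn) = (4.8400−20.8900)/(98.7700−73.0400) = -0.6238. V = [p*·4.8400 + (1−p*)·20.8900]/1.04 = 12.1213. B = V − Δ·S = 63.8955.
The time-0 hedge costs 12.1213, which is the no-arbitrage price.

(0,0): Delta=-0.6238 Bond=63.8955
V0=12.1213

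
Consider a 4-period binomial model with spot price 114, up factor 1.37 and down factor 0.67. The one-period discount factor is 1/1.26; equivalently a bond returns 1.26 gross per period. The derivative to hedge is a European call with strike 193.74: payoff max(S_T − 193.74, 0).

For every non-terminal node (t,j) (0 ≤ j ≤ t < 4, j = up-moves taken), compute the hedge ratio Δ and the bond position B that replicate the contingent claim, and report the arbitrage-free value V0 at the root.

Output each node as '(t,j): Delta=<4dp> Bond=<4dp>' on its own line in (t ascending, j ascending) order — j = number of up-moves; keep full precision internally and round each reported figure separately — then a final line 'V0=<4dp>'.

(0,0): Delta=0.7753 Bond=-46.3638
(1,0): Delta=0.0223 Bond=-0.9042
(1,1): Delta=0.8439 Bond=-69.1414
(2,0): Delta=0.0000 Bond=0.0000
(2,1): Delta=0.0243 Bond=-1.3516
(2,2): Delta=0.9187 Bond=-103.1086
(3,0): Delta=0.0000 Bond=0.0000
(3,1): Delta=0.0000 Bond=0.0000
(3,2): Delta=0.0265 Bond=-2.0206
(3,3): Delta=1.0000 Bond=-153.7619
V0=42.0162

Since d<R<u, set p* = (R−d)/(u−d) = 0.8429; price each node as the discounted p*-expectation of its children.
Terminal values V(4,·): V(4,0)=0.0000, V(4,1)=0.0000, V(4,2)=0.0000, V(4,3)=2.6599, V(4,4)=207.8539
Node (3,0) S=34.2870: V=(p*·0.0000+(1−p*)·0.0000)/1.26=0.0000; Δ=(0.0000−0.0000)/(46.9732−22.9723)=0.0000; B=V−Δ·S=0.0000
Node (3,1) S=70.1092: V=(p*·0.0000+(1−p*)·0.0000)/1.26=0.0000; Δ=(0.0000−0.0000)/(96.0496−46.9732)=0.0000; B=V−Δ·S=0.0000
Node (3,2) S=143.3576: V=(p*·2.6599+(1−p*)·0.0000)/1.26=1.7793; Δ=(2.6599−0.0000)/(196.3999−96.0496)=0.0265; B=V−Δ·S=-2.0206
Node (3,3) S=293.1342: V=(p*·207.8539+(1−p*)·2.6599)/1.26=139.3723; Δ=(207.8539−2.6599)/(401.5939−196.3999)=1.0000; B=V−Δ·S=-153.7619
Node (2,0) S=51.1746: V=(p*·0.0000+(1−p*)·0.0000)/1.26=0.0000; Δ=(0.0000−0.0000)/(70.1092−34.2870)=0.0000; B=V−Δ·S=0.0000
Node (2,1) S=104.6406: V=(p*·1.7793+(1−p*)·0.0000)/1.26=1.1903; Δ=(1.7793−0.0000)/(143.3576−70.1092)=0.0243; B=V−Δ·S=-1.3516
Node (2,2) S=213.9666: V=(p*·139.3723+(1−p*)·1.7793)/1.26=93.4528; Δ=(139.3723−1.7793)/(293.1342−143.3576)=0.9187; B=V−Δ·S=-103.1086
Node (1,0) S=76.3800: V=(p*·1.1903+(1−p*)·0.0000)/1.26=0.7962; Δ=(1.1903−0.0000)/(104.6406−51.1746)=0.0223; B=V−Δ·S=-0.9042
Node (1,1) S=156.1800: V=(p*·93.4528+(1−p*)·1.1903)/1.26=62.6622; Δ=(93.4528−1.1903)/(213.9666−104.6406)=0.8439; B=V−Δ·S=-69.1414
Node (0,0) S=114.0000: V=(p*·62.6622+(1−p*)·0.7962)/1.26=42.0162; Δ=(62.6622−0.7962)/(156.1800−76.3800)=0.7753; B=V−Δ·S=-46.3638
Check: Δ(0,0)·S0 + B(0,0) = 42.0162 = V0.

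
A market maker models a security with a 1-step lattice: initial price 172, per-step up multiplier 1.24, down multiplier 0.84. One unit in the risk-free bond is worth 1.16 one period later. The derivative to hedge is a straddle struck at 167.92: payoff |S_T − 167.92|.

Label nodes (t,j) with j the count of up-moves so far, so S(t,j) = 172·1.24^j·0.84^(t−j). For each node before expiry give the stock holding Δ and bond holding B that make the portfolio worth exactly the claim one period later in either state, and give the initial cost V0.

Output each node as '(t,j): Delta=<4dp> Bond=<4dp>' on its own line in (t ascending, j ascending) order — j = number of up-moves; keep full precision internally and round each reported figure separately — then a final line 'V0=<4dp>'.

Since d<R<u, set p* = (R−d)/(u−d) = 0.8000; price each node as the discounted p*-expectation of its children.
Terminal payoffs: V(1,0)=23.4400, V(1,1)=45.3600
Node (0,0) S=172.0000: V=(p*·45.3600+(1−p*)·23.4400)/1.16=35.3241; Δ=(45.3600−23.4400)/(213.2800−144.4800)=0.3186; B=V−Δ·S=-19.4759
Root portfolio cost Δ·172+B reproduces V0=35.3241.

(0,0): Delta=0.3186 Bond=-19.4759
V0=35.3241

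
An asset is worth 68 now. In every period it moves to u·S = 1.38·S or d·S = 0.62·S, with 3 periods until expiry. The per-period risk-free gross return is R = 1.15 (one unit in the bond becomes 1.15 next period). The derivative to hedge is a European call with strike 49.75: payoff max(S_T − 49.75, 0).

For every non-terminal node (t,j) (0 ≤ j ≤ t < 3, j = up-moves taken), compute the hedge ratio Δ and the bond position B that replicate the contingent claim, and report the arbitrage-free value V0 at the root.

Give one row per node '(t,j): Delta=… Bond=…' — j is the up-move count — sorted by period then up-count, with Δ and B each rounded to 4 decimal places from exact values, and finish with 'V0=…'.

No-arbitrage ⇒ martingale measure with p* = (R−d)/(u−d) = 0.6974.
At expiry t=3: V(3,0)=0.0000, V(3,1)=0.0000, V(3,2)=30.5395, V(3,3)=128.9589
(2,0): S=26.1392. Δ = (V_up−V_dn)/(S_up−S_dn) = (0.0000−0.0000)/(36.0721−16.2063) = 0.0000. V = [p*·0.0000 + (1−p*)·0.0000]/1.15 = 0.0000. B = V − Δ·S = 0.0000.
(2,1): S=58.1808. Δ = (V_up−V_dn)/(S_up−S_dn) = (30.5395−0.0000)/(80.2895−36.0721) = 0.6907. V = [p*·30.5395 + (1−p*)·0.0000]/1.15 = 18.5194. B = V − Δ·S = -21.6642.
(2,2): S=129.4992. Δ = (V_up−V_dn)/(S_up−S_dn) = (128.9589−30.5395)/(178.7089−80.2895) = 1.0000. V = [p*·128.9589 + (1−p*)·30.5395]/1.15 = 86.2383. B = V − Δ·S = -43.2609.
(1,0): S=42.1600. Δ = (V_up−V_dn)/(S_up−S_dn) = (18.5194−0.0000)/(58.1808−26.1392) = 0.5780. V = [p*·18.5194 + (1−p*)·0.0000]/1.15 = 11.2303. B = V − Δ·S = -13.1373.
(1,1): S=93.8400. Δ = (V_up−V_dn)/(S_up−S_dn) = (86.2383−18.5194)/(129.4992−58.1808) = 0.9495. V = [p*·86.2383 + (1−p*)·18.5194]/1.15 = 57.1691. B = V − Δ·S = -31.9348.
(0,0): S=68.0000. Δ = (V_up−V_dn)/(S_up−S_dn) = (57.1691−11.2303)/(93.8400−42.1600) = 0.8889. V = [p*·57.1691 + (1−p*)·11.2303]/1.15 = 37.6231. B = V − Δ·S = -22.8227.
The time-0 hedge costs 37.6231, which is the no-arbitrage price.

(0,0): Delta=0.8889 Bond=-22.8227
(1,0): Delta=0.5780 Bond=-13.1373
(1,1): Delta=0.9495 Bond=-31.9348
(2,0): Delta=0.0000 Bond=0.0000
(2,1): Delta=0.6907 Bond=-21.6642
(2,2): Delta=1.0000 Bond=-43.2609
V0=37.6231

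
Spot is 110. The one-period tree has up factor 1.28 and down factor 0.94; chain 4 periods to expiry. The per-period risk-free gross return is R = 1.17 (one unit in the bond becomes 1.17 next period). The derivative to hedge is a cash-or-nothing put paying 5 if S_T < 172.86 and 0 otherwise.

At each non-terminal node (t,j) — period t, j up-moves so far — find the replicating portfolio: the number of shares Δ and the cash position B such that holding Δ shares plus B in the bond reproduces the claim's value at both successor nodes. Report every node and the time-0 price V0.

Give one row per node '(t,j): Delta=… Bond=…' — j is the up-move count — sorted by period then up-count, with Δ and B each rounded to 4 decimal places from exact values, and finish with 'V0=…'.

Since d<R<u, set p* = (R−d)/(u−d) = 0.6765; price each node as the discounted p*-expectation of its children.
Payoff layer (t=4): V(4,0)=5.0000, V(4,1)=5.0000, V(4,2)=5.0000, V(4,3)=0.0000, V(4,4)=0.0000
Node (3,0) S=91.3642: V=(p*·5.0000+(1−p*)·5.0000)/1.17=4.2735; Δ=(5.0000−5.0000)/(116.9462−85.8824)=0.0000; B=V−Δ·S=4.2735
Node (3,1) S=124.4109: V=(p*·5.0000+(1−p*)·5.0000)/1.17=4.2735; Δ=(5.0000−5.0000)/(159.2459−116.9462)=0.0000; B=V−Δ·S=4.2735
Node (3,2) S=169.4106: V=(p*·0.0000+(1−p*)·5.0000)/1.17=1.3826; Δ=(0.0000−5.0000)/(216.8455−159.2459)=-0.0868; B=V−Δ·S=16.0885
Node (3,3) S=230.6867: V=(p*·0.0000+(1−p*)·0.0000)/1.17=0.0000; Δ=(0.0000−0.0000)/(295.2790−216.8455)=0.0000; B=V−Δ·S=0.0000
Node (2,0) S=97.1960: V=(p*·4.2735+(1−p*)·4.2735)/1.17=3.6526; Δ=(4.2735−4.2735)/(124.4109−91.3642)=0.0000; B=V−Δ·S=3.6526
Node (2,1) S=132.3520: V=(p*·1.3826+(1−p*)·4.2735)/1.17=1.9811; Δ=(1.3826−4.2735)/(169.4106−124.4109)=-0.0642; B=V−Δ·S=10.4838
Node (2,2) S=180.2240: V=(p*·0.0000+(1−p*)·1.3826)/1.17=0.3823; Δ=(0.0000−1.3826)/(230.6867−169.4106)=-0.0226; B=V−Δ·S=4.4488
Node (1,0) S=103.4000: V=(p*·1.9811+(1−p*)·3.6526)/1.17=2.1554; Δ=(1.9811−3.6526)/(132.3520−97.1960)=-0.0475; B=V−Δ·S=7.0715
Node (1,1) S=140.8000: V=(p*·0.3823+(1−p*)·1.9811)/1.17=0.7689; Δ=(0.3823−1.9811)/(180.2240−132.3520)=-0.0334; B=V−Δ·S=5.4712
Node (0,0) S=110.0000: V=(p*·0.7689+(1−p*)·2.1554)/1.17=1.0406; Δ=(0.7689−2.1554)/(140.8000−103.4000)=-0.0371; B=V−Δ·S=5.1187
Check: Δ(0,0)·S0 + B(0,0) = 1.0406 = V0.

(0,0): Delta=-0.0371 Bond=5.1187
(1,0): Delta=-0.0475 Bond=7.0715
(1,1): Delta=-0.0334 Bond=5.4712
(2,0): Delta=0.0000 Bond=3.6526
(2,1): Delta=-0.0642 Bond=10.4838
(2,2): Delta=-0.0226 Bond=4.4488
(3,0): Delta=0.0000 Bond=4.2735
(3,1): Delta=0.0000 Bond=4.2735
(3,2): Delta=-0.0868 Bond=16.0885
(3,3): Delta=0.0000 Bond=0.0000
V0=1.0406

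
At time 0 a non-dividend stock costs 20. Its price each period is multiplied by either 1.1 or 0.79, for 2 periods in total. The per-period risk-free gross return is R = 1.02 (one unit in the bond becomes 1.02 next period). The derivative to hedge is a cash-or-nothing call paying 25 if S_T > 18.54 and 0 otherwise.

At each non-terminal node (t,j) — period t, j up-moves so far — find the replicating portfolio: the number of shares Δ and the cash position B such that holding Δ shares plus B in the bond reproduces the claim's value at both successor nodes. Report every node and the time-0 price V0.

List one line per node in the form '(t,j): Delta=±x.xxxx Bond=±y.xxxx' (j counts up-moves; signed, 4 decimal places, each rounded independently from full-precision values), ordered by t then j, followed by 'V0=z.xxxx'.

(0,0): Delta=2.9330 Bond=-45.4330
(1,0): Delta=0.0000 Bond=0.0000
(1,1): Delta=3.6657 Bond=-62.4605
V0=13.2273

Since d<R<u, set p* = (R−d)/(u−d) = 0.7419; price each node as the discounted p*-expectation of its children.
Terminal payoffs: V(2,0)=0.0000, V(2,1)=0.0000, V(2,2)=25.0000
  t=1,j=0: stock 15.8000 → up 17.3800 (V=0.0000), down 12.4820 (V=0.0000). Price 0.0000; hedge Δ=0.0000, bond B=0.0000.
  t=1,j=1: stock 22.0000 → up 24.2000 (V=25.0000), down 17.3800 (V=0.0000). Price 18.1847; hedge Δ=3.6657, bond B=-62.4605.
  t=0,j=0: stock 20.0000 → up 22.0000 (V=18.1847), down 15.8000 (V=0.0000). Price 13.2273; hedge Δ=2.9330, bond B=-45.4330.
Root portfolio cost Δ·20+B reproduces V0=13.2273.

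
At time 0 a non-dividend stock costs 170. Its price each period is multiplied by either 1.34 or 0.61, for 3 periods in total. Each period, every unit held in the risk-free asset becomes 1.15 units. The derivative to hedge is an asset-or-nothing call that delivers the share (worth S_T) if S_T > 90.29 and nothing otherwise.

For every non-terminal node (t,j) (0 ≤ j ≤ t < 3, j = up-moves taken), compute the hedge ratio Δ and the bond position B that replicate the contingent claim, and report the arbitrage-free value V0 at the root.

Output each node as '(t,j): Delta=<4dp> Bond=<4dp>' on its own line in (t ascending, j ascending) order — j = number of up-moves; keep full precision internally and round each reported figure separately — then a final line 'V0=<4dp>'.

(0,0): Delta=1.1798 Bond=-39.3943
(1,0): Delta=1.5822 Bond=-87.0303
(1,1): Delta=1.1154 Bond=-30.6218
(2,0): Delta=0.0000 Bond=0.0000
(2,1): Delta=1.8356 Bond=-135.2999
(2,2): Delta=1.0000 Bond=0.0000
V0=161.1740

No-arbitrage ⇒ martingale measure with p* = (R−d)/(u−d) = 0.7397.
Payoff layer (t=3): V(3,0)=0.0000, V(3,1)=0.0000, V(3,2)=186.2037, V(3,3)=409.0377
Node (2,0) S=63.2570: V=(p*·0.0000+(1−p*)·0.0000)/1.15=0.0000; Δ=(0.0000−0.0000)/(84.7644−38.5868)=0.0000; B=V−Δ·S=0.0000
Node (2,1) S=138.9580: V=(p*·186.2037+(1−p*)·0.0000)/1.15=119.7737; Δ=(186.2037−0.0000)/(186.2037−84.7644)=1.8356; B=V−Δ·S=-135.2999
Node (2,2) S=305.2520: V=(p*·409.0377+(1−p*)·186.2037)/1.15=305.2520; Δ=(409.0377−186.2037)/(409.0377−186.2037)=1.0000; B=V−Δ·S=0.0000
Node (1,0) S=103.7000: V=(p*·119.7737+(1−p*)·0.0000)/1.15=77.0432; Δ=(119.7737−0.0000)/(138.9580−63.2570)=1.5822; B=V−Δ·S=-87.0303
Node (1,1) S=227.8000: V=(p*·305.2520+(1−p*)·119.7737)/1.15=223.4581; Δ=(305.2520−119.7737)/(305.2520−138.9580)=1.1154; B=V−Δ·S=-30.6218
Node (0,0) S=170.0000: V=(p*·223.4581+(1−p*)·77.0432)/1.15=161.1740; Δ=(223.4581−77.0432)/(227.8000−103.7000)=1.1798; B=V−Δ·S=-39.3943
Root portfolio cost Δ·170+B reproduces V0=161.1740.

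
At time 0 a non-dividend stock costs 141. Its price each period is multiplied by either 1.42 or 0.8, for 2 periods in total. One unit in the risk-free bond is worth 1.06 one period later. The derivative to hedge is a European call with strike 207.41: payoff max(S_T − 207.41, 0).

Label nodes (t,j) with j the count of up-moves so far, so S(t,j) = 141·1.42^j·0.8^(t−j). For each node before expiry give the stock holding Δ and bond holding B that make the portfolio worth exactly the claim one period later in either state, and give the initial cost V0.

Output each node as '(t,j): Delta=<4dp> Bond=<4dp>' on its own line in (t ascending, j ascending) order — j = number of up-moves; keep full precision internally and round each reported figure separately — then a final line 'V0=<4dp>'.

Under the risk-neutral measure, an up-move has probability p* = (R−d)/(u−d) = 0.4194 and values discount at R = 1.06.
Terminal payoffs: V(2,0)=0.0000, V(2,1)=0.0000, V(2,2)=76.9024
  t=1,j=0: stock 112.8000 → up 160.1760 (V=0.0000), down 90.2400 (V=0.0000). Price 0.0000; hedge Δ=0.0000, bond B=0.0000.
  t=1,j=1: stock 200.2200 → up 284.3124 (V=76.9024), down 160.1760 (V=0.0000). Price 30.4240; hedge Δ=0.6195, bond B=-93.6122.
  t=0,j=0: stock 141.0000 → up 200.2200 (V=30.4240), down 112.8000 (V=0.0000). Price 12.0363; hedge Δ=0.3480, bond B=-37.0346.
Check: Δ(0,0)·S0 + B(0,0) = 12.0363 = V0.

(0,0): Delta=0.3480 Bond=-37.0346
(1,0): Delta=0.0000 Bond=0.0000
(1,1): Delta=0.6195 Bond=-93.6122
V0=12.0363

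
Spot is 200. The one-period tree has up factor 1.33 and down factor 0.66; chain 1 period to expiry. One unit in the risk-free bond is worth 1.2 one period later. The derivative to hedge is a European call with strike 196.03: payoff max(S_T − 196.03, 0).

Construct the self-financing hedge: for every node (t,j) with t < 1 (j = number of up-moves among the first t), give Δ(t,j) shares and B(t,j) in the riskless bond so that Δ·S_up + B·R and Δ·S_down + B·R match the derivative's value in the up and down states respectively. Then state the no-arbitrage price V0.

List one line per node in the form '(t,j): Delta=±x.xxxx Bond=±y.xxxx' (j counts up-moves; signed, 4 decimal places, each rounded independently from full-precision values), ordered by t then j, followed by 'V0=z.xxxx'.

(0,0): Delta=0.5222 Bond=-57.4381
V0=46.9948

Risk-neutral probability p* = (R−d)/(u−d) = (1.2−0.66)/(1.33−0.66) = 0.8060.
Payoff layer (t=1): V(1,0)=0.0000, V(1,1)=69.9700
(0,0): S=200.0000. Δ = (V_up−V_dn)/(S_up−S_dn) = (69.9700−0.0000)/(266.0000−132.0000) = 0.5222. V = [p*·69.9700 + (1−p*)·0.0000]/1.2 = 46.9948. B = V − Δ·S = -57.4381.
Each (Δ,B) replicates both successor values, so the strategy is self-financing and V0 is arbitrage-free.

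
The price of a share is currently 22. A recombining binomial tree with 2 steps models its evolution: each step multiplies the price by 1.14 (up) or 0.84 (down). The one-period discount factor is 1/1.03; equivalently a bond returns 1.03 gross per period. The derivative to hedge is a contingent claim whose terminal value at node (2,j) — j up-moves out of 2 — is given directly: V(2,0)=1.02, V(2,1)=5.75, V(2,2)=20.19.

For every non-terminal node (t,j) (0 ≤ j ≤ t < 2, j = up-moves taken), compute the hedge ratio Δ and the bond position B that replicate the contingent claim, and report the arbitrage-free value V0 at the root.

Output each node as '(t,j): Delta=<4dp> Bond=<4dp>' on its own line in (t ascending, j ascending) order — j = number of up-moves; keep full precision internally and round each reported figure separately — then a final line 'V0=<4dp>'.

Under the risk-neutral measure, an up-move has probability p* = (R−d)/(u−d) = 0.6333 and values discount at R = 1.03.
Terminal payoffs: V(2,0)=1.0200, V(2,1)=5.7500, V(2,2)=20.1900
  t=1,j=0: stock 18.4800 → up 21.0672 (V=5.7500), down 15.5232 (V=1.0200). Price 3.8987; hedge Δ=0.8532, bond B=-11.8680.
  t=1,j=1: stock 25.0800 → up 28.5912 (V=20.1900), down 21.0672 (V=5.7500). Price 14.4615; hedge Δ=1.9192, bond B=-33.6718.
  t=0,j=0: stock 22.0000 → up 25.0800 (V=14.4615), down 18.4800 (V=3.8987). Price 10.2801; hedge Δ=1.6004, bond B=-24.9292.
Each (Δ,B) replicates both successor values, so the strategy is self-financing and V0 is arbitrage-free.

(0,0): Delta=1.6004 Bond=-24.9292
(1,0): Delta=0.8532 Bond=-11.8680
(1,1): Delta=1.9192 Bond=-33.6718
V0=10.2801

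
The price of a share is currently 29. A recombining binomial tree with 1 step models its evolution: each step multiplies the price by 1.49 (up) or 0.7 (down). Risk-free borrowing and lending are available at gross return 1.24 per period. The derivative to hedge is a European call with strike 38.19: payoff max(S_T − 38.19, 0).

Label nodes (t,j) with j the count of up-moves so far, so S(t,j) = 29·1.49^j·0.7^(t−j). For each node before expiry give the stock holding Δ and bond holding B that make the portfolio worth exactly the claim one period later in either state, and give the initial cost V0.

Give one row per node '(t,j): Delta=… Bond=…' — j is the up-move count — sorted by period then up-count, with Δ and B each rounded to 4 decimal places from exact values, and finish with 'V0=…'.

(0,0): Delta=0.2191 Bond=-3.5872
V0=2.7673

No-arbitrage ⇒ martingale measure with p* = (R−d)/(u−d) = 0.6835.
At expiry t=1: V(1,0)=0.0000, V(1,1)=5.0200
(0,0): S=29.0000. Δ = (V_up−V_dn)/(S_up−S_dn) = (5.0200−0.0000)/(43.2100−20.3000) = 0.2191. V = [p*·5.0200 + (1−p*)·0.0000]/1.24 = 2.7673. B = V − Δ·S = -3.5872.
Root portfolio cost Δ·29+B reproduces V0=2.7673.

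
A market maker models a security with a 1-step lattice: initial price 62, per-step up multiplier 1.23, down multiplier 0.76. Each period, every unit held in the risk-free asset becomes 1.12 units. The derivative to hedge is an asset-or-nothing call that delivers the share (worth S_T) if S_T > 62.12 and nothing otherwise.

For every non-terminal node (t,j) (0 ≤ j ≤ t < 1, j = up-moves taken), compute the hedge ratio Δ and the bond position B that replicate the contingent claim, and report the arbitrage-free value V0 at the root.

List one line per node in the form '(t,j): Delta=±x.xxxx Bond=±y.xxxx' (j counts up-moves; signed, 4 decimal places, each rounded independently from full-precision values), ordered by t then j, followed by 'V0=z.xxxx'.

Risk-neutral probability p* = (R−d)/(u−d) = (1.12−0.76)/(1.23−0.76) = 0.7660.
At expiry t=1: V(1,0)=0.0000, V(1,1)=76.2600
(0,0): S=62.0000. Δ = (V_up−V_dn)/(S_up−S_dn) = (76.2600−0.0000)/(76.2600−47.1200) = 2.6170. V = [p*·76.2600 + (1−p*)·0.0000]/1.12 = 52.1535. B = V − Δ·S = -110.1018.
Each (Δ,B) replicates both successor values, so the strategy is self-financing and V0 is arbitrage-free.

(0,0): Delta=2.6170 Bond=-110.1018
V0=52.1535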